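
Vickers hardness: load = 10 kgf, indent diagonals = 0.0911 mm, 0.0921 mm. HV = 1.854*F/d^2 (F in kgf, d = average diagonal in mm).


d_avg = (0.0911+0.0921)/2 = 0.0916 mm
HV = 1.854*10/0.0916^2 = 2210

2210


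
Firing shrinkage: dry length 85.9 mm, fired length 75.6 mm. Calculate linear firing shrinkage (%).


FS = (85.9 - 75.6) / 85.9 * 100 = 11.99%

11.99


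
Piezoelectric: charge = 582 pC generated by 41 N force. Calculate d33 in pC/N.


d33 = 582 / 41 = 14.2 pC/N

14.2


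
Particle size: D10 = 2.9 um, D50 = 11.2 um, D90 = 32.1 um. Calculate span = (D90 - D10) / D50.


Span = (32.1 - 2.9) / 11.2 = 29.2 / 11.2 = 2.607

2.607


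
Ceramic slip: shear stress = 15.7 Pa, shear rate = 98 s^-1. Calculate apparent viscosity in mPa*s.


eta = tau/gamma * 1000 = 15.7/98 * 1000 = 160.2 mPa*s

160.2


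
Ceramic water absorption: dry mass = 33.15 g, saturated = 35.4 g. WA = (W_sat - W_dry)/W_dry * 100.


WA = (35.4 - 33.15) / 33.15 * 100 = 6.79%

6.79


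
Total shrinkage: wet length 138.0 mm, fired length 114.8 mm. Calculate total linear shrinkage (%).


TS = (138.0 - 114.8) / 138.0 * 100 = 16.81%

16.81


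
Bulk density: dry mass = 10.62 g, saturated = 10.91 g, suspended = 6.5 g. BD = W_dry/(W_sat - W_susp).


BD = 10.62 / (10.91 - 6.5) = 10.62 / 4.41 = 2.408 g/cm^3

2.408


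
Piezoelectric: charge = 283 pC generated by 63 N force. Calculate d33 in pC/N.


d33 = 283 / 63 = 4.5 pC/N

4.5


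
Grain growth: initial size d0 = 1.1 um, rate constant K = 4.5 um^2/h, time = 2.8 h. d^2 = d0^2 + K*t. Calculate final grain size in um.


d^2 = 1.1^2 + 4.5*2.8 = 13.81
d = sqrt(13.81) = 3.72 um

3.72


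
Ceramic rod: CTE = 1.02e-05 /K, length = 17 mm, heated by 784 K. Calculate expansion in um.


dL = 1.02e-05 * 17 * 784 * 1000 = 135.946 um

135.946


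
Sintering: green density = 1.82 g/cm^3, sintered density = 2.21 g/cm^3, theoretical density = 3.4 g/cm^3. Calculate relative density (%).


Relative = 2.21 / 3.4 * 100 = 65.0%

65.0


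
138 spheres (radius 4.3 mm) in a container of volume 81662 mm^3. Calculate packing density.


V_sphere = 4/3*pi*4.3^3 = 333.0381 mm^3
Total V = 138*333.0381 = 45959.2578 mm^3
PD = 45959.2578 / 81662 = 0.563

0.563


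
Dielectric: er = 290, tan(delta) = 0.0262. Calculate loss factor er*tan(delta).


Loss = 290 * 0.0262 = 7.598

7.598


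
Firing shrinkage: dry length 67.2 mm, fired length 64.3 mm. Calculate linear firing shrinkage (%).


FS = (67.2 - 64.3) / 67.2 * 100 = 4.32%

4.32


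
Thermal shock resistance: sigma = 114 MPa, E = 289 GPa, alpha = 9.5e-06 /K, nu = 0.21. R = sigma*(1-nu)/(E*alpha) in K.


R = 114*(1-0.21)/(289*1000*9.5e-06) = 33 K

33


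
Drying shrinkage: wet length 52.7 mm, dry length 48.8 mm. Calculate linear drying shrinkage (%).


DS = (52.7 - 48.8) / 52.7 * 100 = 7.4%

7.4


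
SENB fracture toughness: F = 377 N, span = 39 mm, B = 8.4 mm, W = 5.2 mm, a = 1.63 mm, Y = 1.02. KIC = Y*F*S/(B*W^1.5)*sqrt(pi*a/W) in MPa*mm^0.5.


KIC = 1.02*377*39/(8.4*5.2^1.5)*sqrt(pi*1.63/5.2) = 149.41

149.41


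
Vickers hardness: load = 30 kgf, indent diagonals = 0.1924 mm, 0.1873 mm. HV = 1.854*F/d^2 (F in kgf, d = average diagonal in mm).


d_avg = (0.1924+0.1873)/2 = 0.18985 mm
HV = 1.854*30/0.18985^2 = 1543

1543


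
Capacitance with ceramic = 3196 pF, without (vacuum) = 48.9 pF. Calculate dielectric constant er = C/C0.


er = 3196 / 48.9 = 65.36

65.36


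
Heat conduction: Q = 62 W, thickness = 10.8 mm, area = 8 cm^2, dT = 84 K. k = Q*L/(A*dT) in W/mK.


k = 62*10.8/1000/(8/10000*84) = 9.96 W/mK

9.96


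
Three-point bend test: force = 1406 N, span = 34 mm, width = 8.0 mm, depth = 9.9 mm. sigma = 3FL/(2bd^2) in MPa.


sigma = 3*1406*34/(2*8.0*9.9^2) = 91.5 MPa

91.5


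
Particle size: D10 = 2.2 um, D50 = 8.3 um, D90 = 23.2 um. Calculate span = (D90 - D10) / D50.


Span = (23.2 - 2.2) / 8.3 = 21.0 / 8.3 = 2.53

2.53


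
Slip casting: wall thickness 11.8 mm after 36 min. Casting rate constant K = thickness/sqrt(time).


K = 11.8 / sqrt(36) = 11.8 / 6.0 = 1.967 mm/min^0.5

1.967


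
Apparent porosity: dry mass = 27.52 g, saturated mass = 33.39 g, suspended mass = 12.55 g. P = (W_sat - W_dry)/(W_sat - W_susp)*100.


P = (33.39 - 27.52) / (33.39 - 12.55) * 100 = 5.87 / 20.84 * 100 = 28.2%

28.2


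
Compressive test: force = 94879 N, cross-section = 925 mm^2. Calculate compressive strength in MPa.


CS = 94879 / 925 = 102.6 MPa

102.6


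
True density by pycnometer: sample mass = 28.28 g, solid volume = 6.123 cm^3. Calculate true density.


TD = 28.28 / 6.123 = 4.619 g/cm^3

4.619


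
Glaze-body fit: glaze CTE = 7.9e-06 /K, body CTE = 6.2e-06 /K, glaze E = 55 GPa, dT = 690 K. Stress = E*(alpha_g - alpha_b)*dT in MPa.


Stress = 55*1000*(7.9e-06 - 6.2e-06)*690 = 64.5 MPa

64.5


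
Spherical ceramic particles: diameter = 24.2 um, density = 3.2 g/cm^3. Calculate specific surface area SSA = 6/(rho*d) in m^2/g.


SSA = 6 / (3.2 * 24.2) = 0.077 m^2/g

0.077


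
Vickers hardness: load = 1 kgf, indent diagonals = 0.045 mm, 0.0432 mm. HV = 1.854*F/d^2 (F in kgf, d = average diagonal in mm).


d_avg = (0.045+0.0432)/2 = 0.0441 mm
HV = 1.854*1/0.0441^2 = 953

953


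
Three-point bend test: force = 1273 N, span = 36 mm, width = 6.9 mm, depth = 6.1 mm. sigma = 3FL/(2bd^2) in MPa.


sigma = 3*1273*36/(2*6.9*6.1^2) = 267.7 MPa

267.7


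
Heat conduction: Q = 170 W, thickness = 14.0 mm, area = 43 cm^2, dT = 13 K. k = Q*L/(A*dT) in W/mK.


k = 170*14.0/1000/(43/10000*13) = 42.58 W/mK

42.58


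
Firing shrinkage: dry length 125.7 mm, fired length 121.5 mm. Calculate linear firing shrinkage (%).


FS = (125.7 - 121.5) / 125.7 * 100 = 3.34%

3.34


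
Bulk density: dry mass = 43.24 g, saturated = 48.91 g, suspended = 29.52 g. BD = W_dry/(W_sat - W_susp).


BD = 43.24 / (48.91 - 29.52) = 43.24 / 19.39 = 2.23 g/cm^3

2.23


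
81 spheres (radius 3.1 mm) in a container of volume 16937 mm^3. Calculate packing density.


V_sphere = 4/3*pi*3.1^3 = 124.7882 mm^3
Total V = 81*124.7882 = 10107.8442 mm^3
PD = 10107.8442 / 16937 = 0.597

0.597


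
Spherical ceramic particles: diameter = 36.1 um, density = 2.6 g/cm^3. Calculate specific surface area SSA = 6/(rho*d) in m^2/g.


SSA = 6 / (2.6 * 36.1) = 0.064 m^2/g

0.064


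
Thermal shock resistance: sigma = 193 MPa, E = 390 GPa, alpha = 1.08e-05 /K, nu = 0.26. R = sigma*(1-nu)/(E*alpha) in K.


R = 193*(1-0.26)/(390*1000*1.08e-05) = 34 K

34


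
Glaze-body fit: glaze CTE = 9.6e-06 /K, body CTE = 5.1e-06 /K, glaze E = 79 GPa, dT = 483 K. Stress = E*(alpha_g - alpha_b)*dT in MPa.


Stress = 79*1000*(9.6e-06 - 5.1e-06)*483 = 171.7 MPa

171.7


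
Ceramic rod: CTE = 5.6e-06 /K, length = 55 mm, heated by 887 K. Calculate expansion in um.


dL = 5.6e-06 * 55 * 887 * 1000 = 273.196 um

273.196


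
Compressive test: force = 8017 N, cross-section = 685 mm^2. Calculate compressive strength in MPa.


CS = 8017 / 685 = 11.7 MPa

11.7


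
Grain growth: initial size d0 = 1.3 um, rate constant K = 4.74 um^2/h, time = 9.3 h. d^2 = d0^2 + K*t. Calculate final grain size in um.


d^2 = 1.3^2 + 4.74*9.3 = 45.772
d = sqrt(45.772) = 6.77 um

6.77


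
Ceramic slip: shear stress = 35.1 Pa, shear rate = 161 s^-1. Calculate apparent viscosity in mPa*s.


eta = tau/gamma * 1000 = 35.1/161 * 1000 = 218.0 mPa*s

218.0


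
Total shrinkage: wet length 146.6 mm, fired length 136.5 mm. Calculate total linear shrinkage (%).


TS = (146.6 - 136.5) / 146.6 * 100 = 6.89%

6.89


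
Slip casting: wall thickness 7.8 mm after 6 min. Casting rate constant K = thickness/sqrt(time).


K = 7.8 / sqrt(6) = 7.8 / 2.4495 = 3.184 mm/min^0.5

3.184


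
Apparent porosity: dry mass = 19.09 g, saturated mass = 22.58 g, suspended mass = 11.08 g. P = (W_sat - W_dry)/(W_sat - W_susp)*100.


P = (22.58 - 19.09) / (22.58 - 11.08) * 100 = 3.49 / 11.5 * 100 = 30.3%

30.3


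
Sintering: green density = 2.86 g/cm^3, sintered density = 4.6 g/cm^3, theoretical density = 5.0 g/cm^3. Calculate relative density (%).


Relative = 4.6 / 5.0 * 100 = 92.0%

92.0


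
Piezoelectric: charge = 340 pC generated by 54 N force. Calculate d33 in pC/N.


d33 = 340 / 54 = 6.3 pC/N

6.3


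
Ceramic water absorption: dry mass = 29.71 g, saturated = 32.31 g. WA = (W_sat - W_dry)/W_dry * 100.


WA = (32.31 - 29.71) / 29.71 * 100 = 8.75%

8.75


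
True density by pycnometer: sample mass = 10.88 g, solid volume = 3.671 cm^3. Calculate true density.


TD = 10.88 / 3.671 = 2.964 g/cm^3

2.964


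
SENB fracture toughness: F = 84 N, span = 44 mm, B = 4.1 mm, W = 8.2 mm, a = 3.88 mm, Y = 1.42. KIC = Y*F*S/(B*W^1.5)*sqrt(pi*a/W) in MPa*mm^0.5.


KIC = 1.42*84*44/(4.1*8.2^1.5)*sqrt(pi*3.88/8.2) = 66.47

66.47


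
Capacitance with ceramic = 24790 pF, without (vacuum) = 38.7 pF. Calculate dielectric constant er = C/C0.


er = 24790 / 38.7 = 640.57

640.57


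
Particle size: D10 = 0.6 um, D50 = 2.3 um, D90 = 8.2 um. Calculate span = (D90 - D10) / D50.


Span = (8.2 - 0.6) / 2.3 = 7.6 / 2.3 = 3.304

3.304


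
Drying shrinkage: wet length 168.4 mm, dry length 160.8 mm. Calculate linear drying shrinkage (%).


DS = (168.4 - 160.8) / 168.4 * 100 = 4.51%

4.51


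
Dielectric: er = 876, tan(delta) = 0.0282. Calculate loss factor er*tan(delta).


Loss = 876 * 0.0282 = 24.703

24.703


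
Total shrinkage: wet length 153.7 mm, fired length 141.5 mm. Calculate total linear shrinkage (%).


TS = (153.7 - 141.5) / 153.7 * 100 = 7.94%

7.94


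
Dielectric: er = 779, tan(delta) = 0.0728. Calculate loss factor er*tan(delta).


Loss = 779 * 0.0728 = 56.711

56.711


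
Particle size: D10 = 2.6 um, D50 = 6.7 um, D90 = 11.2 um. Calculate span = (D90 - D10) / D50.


Span = (11.2 - 2.6) / 6.7 = 8.6 / 6.7 = 1.284

1.284


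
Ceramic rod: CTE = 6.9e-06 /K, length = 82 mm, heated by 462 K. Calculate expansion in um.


dL = 6.9e-06 * 82 * 462 * 1000 = 261.4 um

261.4


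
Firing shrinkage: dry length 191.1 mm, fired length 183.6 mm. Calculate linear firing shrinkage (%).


FS = (191.1 - 183.6) / 191.1 * 100 = 3.92%

3.92


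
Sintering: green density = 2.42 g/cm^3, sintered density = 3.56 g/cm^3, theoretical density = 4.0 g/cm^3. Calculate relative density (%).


Relative = 3.56 / 4.0 * 100 = 89.0%

89.0


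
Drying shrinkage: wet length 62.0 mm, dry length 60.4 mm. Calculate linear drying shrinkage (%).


DS = (62.0 - 60.4) / 62.0 * 100 = 2.58%

2.58


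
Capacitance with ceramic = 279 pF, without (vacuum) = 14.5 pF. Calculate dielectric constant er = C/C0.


er = 279 / 14.5 = 19.24

19.24


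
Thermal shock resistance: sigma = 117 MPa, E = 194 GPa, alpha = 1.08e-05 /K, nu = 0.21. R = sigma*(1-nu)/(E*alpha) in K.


R = 117*(1-0.21)/(194*1000*1.08e-05) = 44 K

44


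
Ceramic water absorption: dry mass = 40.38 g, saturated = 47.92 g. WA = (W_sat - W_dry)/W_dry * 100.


WA = (47.92 - 40.38) / 40.38 * 100 = 18.67%

18.67


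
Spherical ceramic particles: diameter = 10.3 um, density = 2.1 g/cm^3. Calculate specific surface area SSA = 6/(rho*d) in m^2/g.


SSA = 6 / (2.1 * 10.3) = 0.277 m^2/g

0.277


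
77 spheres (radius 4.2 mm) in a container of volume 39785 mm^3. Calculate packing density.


V_sphere = 4/3*pi*4.2^3 = 310.3391 mm^3
Total V = 77*310.3391 = 23896.1107 mm^3
PD = 23896.1107 / 39785 = 0.601

0.601


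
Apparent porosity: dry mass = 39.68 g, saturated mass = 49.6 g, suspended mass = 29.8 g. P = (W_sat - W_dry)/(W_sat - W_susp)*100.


P = (49.6 - 39.68) / (49.6 - 29.8) * 100 = 9.92 / 19.8 * 100 = 50.1%

50.1


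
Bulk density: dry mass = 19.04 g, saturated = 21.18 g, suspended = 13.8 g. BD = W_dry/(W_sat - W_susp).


BD = 19.04 / (21.18 - 13.8) = 19.04 / 7.38 = 2.58 g/cm^3

2.58


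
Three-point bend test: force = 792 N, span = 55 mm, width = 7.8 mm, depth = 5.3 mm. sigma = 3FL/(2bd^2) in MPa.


sigma = 3*792*55/(2*7.8*5.3^2) = 298.2 MPa

298.2


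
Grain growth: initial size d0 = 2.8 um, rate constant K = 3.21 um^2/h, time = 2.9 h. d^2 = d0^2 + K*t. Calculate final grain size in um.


d^2 = 2.8^2 + 3.21*2.9 = 17.149
d = sqrt(17.149) = 4.14 um

4.14


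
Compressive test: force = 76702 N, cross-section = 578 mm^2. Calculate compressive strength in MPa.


CS = 76702 / 578 = 132.7 MPa

132.7


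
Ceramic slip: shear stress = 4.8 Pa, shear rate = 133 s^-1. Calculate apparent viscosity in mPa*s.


eta = tau/gamma * 1000 = 4.8/133 * 1000 = 36.1 mPa*s

36.1


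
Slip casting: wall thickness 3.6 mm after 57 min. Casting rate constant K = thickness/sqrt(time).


K = 3.6 / sqrt(57) = 3.6 / 7.5498 = 0.477 mm/min^0.5

0.477


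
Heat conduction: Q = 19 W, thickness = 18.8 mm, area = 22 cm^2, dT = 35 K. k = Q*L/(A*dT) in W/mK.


k = 19*18.8/1000/(22/10000*35) = 4.64 W/mK

4.64


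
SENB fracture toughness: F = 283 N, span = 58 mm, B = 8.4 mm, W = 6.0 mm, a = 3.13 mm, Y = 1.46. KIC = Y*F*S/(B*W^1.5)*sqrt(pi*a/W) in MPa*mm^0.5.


KIC = 1.46*283*58/(8.4*6.0^1.5)*sqrt(pi*3.13/6.0) = 248.5

248.5


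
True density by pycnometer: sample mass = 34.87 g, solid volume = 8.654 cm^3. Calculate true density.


TD = 34.87 / 8.654 = 4.029 g/cm^3

4.029


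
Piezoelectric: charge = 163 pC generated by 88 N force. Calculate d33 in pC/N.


d33 = 163 / 88 = 1.9 pC/N

1.9


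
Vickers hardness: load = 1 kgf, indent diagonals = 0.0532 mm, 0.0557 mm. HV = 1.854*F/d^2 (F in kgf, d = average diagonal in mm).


d_avg = (0.0532+0.0557)/2 = 0.05445 mm
HV = 1.854*1/0.05445^2 = 625

625


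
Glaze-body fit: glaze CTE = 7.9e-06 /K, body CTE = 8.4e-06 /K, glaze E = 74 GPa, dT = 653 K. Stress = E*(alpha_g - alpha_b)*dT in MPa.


Stress = 74*1000*(7.9e-06 - 8.4e-06)*653 = -24.2 MPa

-24.2


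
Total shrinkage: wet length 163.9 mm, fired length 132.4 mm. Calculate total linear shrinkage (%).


TS = (163.9 - 132.4) / 163.9 * 100 = 19.22%

19.22


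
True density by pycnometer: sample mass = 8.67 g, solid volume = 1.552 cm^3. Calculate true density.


TD = 8.67 / 1.552 = 5.586 g/cm^3

5.586


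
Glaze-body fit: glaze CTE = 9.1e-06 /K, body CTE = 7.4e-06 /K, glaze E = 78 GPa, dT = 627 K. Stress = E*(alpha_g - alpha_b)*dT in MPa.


Stress = 78*1000*(9.1e-06 - 7.4e-06)*627 = 83.1 MPa

83.1


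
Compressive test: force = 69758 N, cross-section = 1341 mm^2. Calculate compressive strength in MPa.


CS = 69758 / 1341 = 52.0 MPa

52.0


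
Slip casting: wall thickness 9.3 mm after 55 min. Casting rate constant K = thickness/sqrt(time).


K = 9.3 / sqrt(55) = 9.3 / 7.4162 = 1.254 mm/min^0.5

1.254


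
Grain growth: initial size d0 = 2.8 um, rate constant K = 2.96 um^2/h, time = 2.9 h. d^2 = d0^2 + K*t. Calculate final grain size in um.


d^2 = 2.8^2 + 2.96*2.9 = 16.424
d = sqrt(16.424) = 4.05 um

4.05


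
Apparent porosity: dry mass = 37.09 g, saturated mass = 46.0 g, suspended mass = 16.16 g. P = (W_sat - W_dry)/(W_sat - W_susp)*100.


P = (46.0 - 37.09) / (46.0 - 16.16) * 100 = 8.91 / 29.84 * 100 = 29.9%

29.9


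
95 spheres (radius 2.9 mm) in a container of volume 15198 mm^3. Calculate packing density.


V_sphere = 4/3*pi*2.9^3 = 102.1604 mm^3
Total V = 95*102.1604 = 9705.238 mm^3
PD = 9705.238 / 15198 = 0.639

0.639


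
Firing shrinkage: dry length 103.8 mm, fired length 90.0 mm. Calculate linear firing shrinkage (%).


FS = (103.8 - 90.0) / 103.8 * 100 = 13.29%

13.29


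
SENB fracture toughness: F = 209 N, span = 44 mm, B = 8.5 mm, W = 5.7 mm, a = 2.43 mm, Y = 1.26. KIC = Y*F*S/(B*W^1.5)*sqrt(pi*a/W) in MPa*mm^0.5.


KIC = 1.26*209*44/(8.5*5.7^1.5)*sqrt(pi*2.43/5.7) = 115.93

115.93


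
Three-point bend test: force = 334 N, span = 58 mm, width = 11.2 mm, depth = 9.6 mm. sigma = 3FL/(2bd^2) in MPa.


sigma = 3*334*58/(2*11.2*9.6^2) = 28.2 MPa

28.2


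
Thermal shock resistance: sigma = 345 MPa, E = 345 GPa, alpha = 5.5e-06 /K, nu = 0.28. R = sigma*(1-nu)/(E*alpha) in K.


R = 345*(1-0.28)/(345*1000*5.5e-06) = 131 K

131


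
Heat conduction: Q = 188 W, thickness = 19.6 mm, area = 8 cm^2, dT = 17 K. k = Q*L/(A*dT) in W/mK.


k = 188*19.6/1000/(8/10000*17) = 270.94 W/mK

270.94


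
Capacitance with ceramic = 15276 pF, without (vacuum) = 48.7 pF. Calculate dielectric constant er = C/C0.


er = 15276 / 48.7 = 313.68

313.68


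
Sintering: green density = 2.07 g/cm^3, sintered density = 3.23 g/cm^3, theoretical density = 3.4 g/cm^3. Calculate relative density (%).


Relative = 3.23 / 3.4 * 100 = 95.0%

95.0


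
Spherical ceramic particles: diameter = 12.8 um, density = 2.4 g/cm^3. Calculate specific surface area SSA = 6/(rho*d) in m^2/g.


SSA = 6 / (2.4 * 12.8) = 0.195 m^2/g

0.195


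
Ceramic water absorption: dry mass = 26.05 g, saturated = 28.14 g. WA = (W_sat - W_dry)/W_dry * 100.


WA = (28.14 - 26.05) / 26.05 * 100 = 8.02%

8.02


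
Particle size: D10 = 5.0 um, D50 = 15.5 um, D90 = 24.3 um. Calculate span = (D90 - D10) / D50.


Span = (24.3 - 5.0) / 15.5 = 19.3 / 15.5 = 1.245

1.245


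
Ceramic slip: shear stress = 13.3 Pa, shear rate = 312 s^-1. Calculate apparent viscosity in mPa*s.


eta = tau/gamma * 1000 = 13.3/312 * 1000 = 42.6 mPa*s

42.6


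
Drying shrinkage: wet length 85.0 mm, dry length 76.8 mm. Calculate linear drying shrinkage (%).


DS = (85.0 - 76.8) / 85.0 * 100 = 9.65%

9.65


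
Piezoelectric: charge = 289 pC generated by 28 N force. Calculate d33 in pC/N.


d33 = 289 / 28 = 10.3 pC/N

10.3


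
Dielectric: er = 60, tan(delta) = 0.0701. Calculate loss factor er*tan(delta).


Loss = 60 * 0.0701 = 4.206

4.206


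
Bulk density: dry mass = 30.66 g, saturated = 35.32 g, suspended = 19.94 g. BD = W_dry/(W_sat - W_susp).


BD = 30.66 / (35.32 - 19.94) = 30.66 / 15.38 = 1.993 g/cm^3

1.993


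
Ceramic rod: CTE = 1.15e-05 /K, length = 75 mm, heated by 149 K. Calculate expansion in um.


dL = 1.15e-05 * 75 * 149 * 1000 = 128.513 um

128.513


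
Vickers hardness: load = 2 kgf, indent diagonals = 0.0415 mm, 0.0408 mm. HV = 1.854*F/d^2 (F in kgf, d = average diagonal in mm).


d_avg = (0.0415+0.0408)/2 = 0.04115 mm
HV = 1.854*2/0.04115^2 = 2190

2190


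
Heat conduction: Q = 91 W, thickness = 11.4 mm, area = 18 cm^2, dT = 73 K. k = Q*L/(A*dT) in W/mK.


k = 91*11.4/1000/(18/10000*73) = 7.89 W/mK

7.89


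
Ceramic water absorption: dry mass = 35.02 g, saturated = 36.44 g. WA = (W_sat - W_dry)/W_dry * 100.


WA = (36.44 - 35.02) / 35.02 * 100 = 4.05%

4.05


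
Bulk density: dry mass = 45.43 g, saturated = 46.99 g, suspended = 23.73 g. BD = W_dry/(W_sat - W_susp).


BD = 45.43 / (46.99 - 23.73) = 45.43 / 23.26 = 1.953 g/cm^3

1.953


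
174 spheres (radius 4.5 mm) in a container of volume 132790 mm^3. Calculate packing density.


V_sphere = 4/3*pi*4.5^3 = 381.7035 mm^3
Total V = 174*381.7035 = 66416.409 mm^3
PD = 66416.409 / 132790 = 0.5

0.5


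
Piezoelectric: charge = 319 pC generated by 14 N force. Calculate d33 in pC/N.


d33 = 319 / 14 = 22.8 pC/N

22.8


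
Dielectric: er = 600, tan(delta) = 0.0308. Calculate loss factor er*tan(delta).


Loss = 600 * 0.0308 = 18.48

18.48


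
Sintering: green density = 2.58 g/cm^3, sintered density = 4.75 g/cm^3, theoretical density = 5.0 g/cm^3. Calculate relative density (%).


Relative = 4.75 / 5.0 * 100 = 95.0%

95.0


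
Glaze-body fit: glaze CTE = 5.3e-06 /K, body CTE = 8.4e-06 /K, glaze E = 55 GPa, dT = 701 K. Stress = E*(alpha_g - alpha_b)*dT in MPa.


Stress = 55*1000*(5.3e-06 - 8.4e-06)*701 = -119.5 MPa

-119.5


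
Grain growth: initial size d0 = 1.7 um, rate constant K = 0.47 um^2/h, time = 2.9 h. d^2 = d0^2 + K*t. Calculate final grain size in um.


d^2 = 1.7^2 + 0.47*2.9 = 4.253
d = sqrt(4.253) = 2.06 um

2.06


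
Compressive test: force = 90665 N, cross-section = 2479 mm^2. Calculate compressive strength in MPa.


CS = 90665 / 2479 = 36.6 MPa

36.6


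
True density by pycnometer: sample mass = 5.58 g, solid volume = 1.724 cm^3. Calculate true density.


TD = 5.58 / 1.724 = 3.237 g/cm^3

3.237


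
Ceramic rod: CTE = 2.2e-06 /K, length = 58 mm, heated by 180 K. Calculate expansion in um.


dL = 2.2e-06 * 58 * 180 * 1000 = 22.968 um

22.968


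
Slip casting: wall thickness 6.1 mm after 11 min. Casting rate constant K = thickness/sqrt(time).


K = 6.1 / sqrt(11) = 6.1 / 3.3166 = 1.839 mm/min^0.5

1.839


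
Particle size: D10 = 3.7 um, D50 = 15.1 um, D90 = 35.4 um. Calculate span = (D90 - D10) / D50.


Span = (35.4 - 3.7) / 15.1 = 31.7 / 15.1 = 2.099

2.099


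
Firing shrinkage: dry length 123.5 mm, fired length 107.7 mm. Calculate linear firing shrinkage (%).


FS = (123.5 - 107.7) / 123.5 * 100 = 12.79%

12.79


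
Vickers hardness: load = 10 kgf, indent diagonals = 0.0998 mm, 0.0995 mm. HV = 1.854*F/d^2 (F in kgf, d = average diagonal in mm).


d_avg = (0.0998+0.0995)/2 = 0.09965 mm
HV = 1.854*10/0.09965^2 = 1867

1867


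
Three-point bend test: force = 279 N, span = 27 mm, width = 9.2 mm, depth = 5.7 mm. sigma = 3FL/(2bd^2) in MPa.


sigma = 3*279*27/(2*9.2*5.7^2) = 37.8 MPa

37.8


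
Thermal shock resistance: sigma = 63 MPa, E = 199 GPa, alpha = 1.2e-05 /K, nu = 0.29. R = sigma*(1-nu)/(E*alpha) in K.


R = 63*(1-0.29)/(199*1000*1.2e-05) = 19 K

19


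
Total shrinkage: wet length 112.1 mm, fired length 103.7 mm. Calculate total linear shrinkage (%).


TS = (112.1 - 103.7) / 112.1 * 100 = 7.49%

7.49


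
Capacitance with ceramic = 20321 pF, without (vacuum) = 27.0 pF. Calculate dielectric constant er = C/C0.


er = 20321 / 27.0 = 752.63

752.63


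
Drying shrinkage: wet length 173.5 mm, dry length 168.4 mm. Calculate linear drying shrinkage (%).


DS = (173.5 - 168.4) / 173.5 * 100 = 2.94%

2.94


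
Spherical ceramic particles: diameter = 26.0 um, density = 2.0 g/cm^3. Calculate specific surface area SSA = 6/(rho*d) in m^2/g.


SSA = 6 / (2.0 * 26.0) = 0.115 m^2/g

0.115


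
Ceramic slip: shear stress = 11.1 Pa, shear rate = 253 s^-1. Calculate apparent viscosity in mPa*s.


eta = tau/gamma * 1000 = 11.1/253 * 1000 = 43.9 mPa*s

43.9


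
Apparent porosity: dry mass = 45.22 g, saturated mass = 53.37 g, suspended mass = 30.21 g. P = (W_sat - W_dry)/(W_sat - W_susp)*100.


P = (53.37 - 45.22) / (53.37 - 30.21) * 100 = 8.15 / 23.16 * 100 = 35.2%

35.2


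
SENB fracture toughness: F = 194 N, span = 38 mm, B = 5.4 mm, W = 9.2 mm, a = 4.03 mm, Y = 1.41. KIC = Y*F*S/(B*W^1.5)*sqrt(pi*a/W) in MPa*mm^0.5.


KIC = 1.41*194*38/(5.4*9.2^1.5)*sqrt(pi*4.03/9.2) = 80.92

80.92


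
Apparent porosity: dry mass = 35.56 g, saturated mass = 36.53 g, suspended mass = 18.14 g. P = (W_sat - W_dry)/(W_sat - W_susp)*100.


P = (36.53 - 35.56) / (36.53 - 18.14) * 100 = 0.97 / 18.39 * 100 = 5.3%

5.3


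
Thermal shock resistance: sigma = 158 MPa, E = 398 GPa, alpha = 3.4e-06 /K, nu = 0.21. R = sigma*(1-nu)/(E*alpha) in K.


R = 158*(1-0.21)/(398*1000*3.4e-06) = 92 K

92


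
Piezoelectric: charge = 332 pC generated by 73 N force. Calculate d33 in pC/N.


d33 = 332 / 73 = 4.5 pC/N

4.5


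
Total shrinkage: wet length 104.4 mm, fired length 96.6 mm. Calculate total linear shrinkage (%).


TS = (104.4 - 96.6) / 104.4 * 100 = 7.47%

7.47


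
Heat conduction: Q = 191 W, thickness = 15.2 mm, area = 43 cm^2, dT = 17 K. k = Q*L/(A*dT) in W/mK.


k = 191*15.2/1000/(43/10000*17) = 39.72 W/mK

39.72


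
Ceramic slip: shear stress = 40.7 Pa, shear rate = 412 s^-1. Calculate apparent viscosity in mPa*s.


eta = tau/gamma * 1000 = 40.7/412 * 1000 = 98.8 mPa*s

98.8


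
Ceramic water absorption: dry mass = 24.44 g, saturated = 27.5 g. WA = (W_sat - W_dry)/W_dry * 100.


WA = (27.5 - 24.44) / 24.44 * 100 = 12.52%

12.52


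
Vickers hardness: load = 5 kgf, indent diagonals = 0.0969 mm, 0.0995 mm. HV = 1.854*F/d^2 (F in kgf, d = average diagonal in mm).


d_avg = (0.0969+0.0995)/2 = 0.0982 mm
HV = 1.854*5/0.0982^2 = 961

961


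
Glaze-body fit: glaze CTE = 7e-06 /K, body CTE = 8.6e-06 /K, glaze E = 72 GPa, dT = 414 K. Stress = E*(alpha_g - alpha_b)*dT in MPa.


Stress = 72*1000*(7e-06 - 8.6e-06)*414 = -47.7 MPa

-47.7


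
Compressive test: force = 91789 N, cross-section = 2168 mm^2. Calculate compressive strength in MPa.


CS = 91789 / 2168 = 42.3 MPa

42.3


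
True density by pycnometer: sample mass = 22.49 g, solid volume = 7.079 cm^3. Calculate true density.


TD = 22.49 / 7.079 = 3.177 g/cm^3

3.177


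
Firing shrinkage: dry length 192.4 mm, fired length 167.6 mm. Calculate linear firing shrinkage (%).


FS = (192.4 - 167.6) / 192.4 * 100 = 12.89%

12.89


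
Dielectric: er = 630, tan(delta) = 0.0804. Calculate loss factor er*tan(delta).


Loss = 630 * 0.0804 = 50.652

50.652


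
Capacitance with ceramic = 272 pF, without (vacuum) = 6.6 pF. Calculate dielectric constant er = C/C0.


er = 272 / 6.6 = 41.21

41.21


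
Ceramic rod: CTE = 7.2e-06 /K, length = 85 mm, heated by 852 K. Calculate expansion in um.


dL = 7.2e-06 * 85 * 852 * 1000 = 521.424 um

521.424


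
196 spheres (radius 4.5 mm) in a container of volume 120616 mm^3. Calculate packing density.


V_sphere = 4/3*pi*4.5^3 = 381.7035 mm^3
Total V = 196*381.7035 = 74813.886 mm^3
PD = 74813.886 / 120616 = 0.62

0.62


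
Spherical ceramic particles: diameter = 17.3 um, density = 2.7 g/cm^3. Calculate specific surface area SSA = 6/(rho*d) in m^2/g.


SSA = 6 / (2.7 * 17.3) = 0.128 m^2/g

0.128


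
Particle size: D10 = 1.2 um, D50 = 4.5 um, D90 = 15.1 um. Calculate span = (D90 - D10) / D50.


Span = (15.1 - 1.2) / 4.5 = 13.9 / 4.5 = 3.089

3.089


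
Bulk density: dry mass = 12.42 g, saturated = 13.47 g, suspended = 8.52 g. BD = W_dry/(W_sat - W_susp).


BD = 12.42 / (13.47 - 8.52) = 12.42 / 4.95 = 2.509 g/cm^3

2.509


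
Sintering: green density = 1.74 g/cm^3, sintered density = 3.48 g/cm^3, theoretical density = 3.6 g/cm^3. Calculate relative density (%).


Relative = 3.48 / 3.6 * 100 = 96.7%

96.7


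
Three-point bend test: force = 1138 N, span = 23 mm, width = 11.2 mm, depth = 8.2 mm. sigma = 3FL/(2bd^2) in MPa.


sigma = 3*1138*23/(2*11.2*8.2^2) = 52.1 MPa

52.1


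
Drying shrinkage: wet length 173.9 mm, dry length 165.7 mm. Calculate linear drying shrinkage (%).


DS = (173.9 - 165.7) / 173.9 * 100 = 4.72%

4.72


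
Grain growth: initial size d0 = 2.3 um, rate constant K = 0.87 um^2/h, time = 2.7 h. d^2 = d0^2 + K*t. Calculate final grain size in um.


d^2 = 2.3^2 + 0.87*2.7 = 7.639
d = sqrt(7.639) = 2.76 um

2.76


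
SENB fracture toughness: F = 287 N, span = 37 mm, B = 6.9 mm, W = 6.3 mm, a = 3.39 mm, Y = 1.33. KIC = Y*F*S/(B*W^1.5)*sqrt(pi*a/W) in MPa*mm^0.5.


KIC = 1.33*287*37/(6.9*6.3^1.5)*sqrt(pi*3.39/6.3) = 168.3

168.3


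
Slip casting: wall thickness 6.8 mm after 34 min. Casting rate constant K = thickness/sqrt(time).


K = 6.8 / sqrt(34) = 6.8 / 5.831 = 1.166 mm/min^0.5

1.166


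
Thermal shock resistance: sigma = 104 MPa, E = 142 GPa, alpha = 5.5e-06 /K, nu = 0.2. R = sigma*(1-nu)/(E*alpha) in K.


R = 104*(1-0.2)/(142*1000*5.5e-06) = 107 K

107


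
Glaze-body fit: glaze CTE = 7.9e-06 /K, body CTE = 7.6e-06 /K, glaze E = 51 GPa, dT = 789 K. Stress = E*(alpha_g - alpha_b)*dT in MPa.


Stress = 51*1000*(7.9e-06 - 7.6e-06)*789 = 12.1 MPa

12.1


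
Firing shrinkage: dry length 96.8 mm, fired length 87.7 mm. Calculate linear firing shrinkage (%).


FS = (96.8 - 87.7) / 96.8 * 100 = 9.4%

9.4


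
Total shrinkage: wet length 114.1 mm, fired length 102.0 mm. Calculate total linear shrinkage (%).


TS = (114.1 - 102.0) / 114.1 * 100 = 10.6%

10.6


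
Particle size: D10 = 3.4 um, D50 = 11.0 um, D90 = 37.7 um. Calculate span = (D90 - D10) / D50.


Span = (37.7 - 3.4) / 11.0 = 34.3 / 11.0 = 3.118

3.118


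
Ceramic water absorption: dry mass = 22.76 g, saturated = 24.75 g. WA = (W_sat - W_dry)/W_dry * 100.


WA = (24.75 - 22.76) / 22.76 * 100 = 8.74%

8.74


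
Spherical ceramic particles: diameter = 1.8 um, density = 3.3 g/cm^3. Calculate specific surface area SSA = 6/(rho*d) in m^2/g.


SSA = 6 / (3.3 * 1.8) = 1.01 m^2/g

1.01


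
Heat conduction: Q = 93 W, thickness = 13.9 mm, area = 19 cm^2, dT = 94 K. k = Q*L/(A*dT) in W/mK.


k = 93*13.9/1000/(19/10000*94) = 7.24 W/mK

7.24


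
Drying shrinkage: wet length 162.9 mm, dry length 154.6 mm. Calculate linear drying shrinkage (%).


DS = (162.9 - 154.6) / 162.9 * 100 = 5.1%

5.1


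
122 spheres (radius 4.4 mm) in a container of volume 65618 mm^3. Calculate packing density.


V_sphere = 4/3*pi*4.4^3 = 356.8179 mm^3
Total V = 122*356.8179 = 43531.7838 mm^3
PD = 43531.7838 / 65618 = 0.663

0.663


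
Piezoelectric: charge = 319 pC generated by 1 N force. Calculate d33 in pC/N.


d33 = 319 / 1 = 319.0 pC/N

319.0


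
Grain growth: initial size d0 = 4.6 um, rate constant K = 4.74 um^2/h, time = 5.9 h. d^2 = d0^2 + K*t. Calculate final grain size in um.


d^2 = 4.6^2 + 4.74*5.9 = 49.126
d = sqrt(49.126) = 7.01 um

7.01


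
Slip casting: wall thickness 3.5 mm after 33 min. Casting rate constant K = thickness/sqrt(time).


K = 3.5 / sqrt(33) = 3.5 / 5.7446 = 0.609 mm/min^0.5

0.609


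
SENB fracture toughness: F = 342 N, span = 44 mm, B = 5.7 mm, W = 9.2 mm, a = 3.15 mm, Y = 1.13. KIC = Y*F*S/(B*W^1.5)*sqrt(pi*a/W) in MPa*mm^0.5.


KIC = 1.13*342*44/(5.7*9.2^1.5)*sqrt(pi*3.15/9.2) = 110.88

110.88


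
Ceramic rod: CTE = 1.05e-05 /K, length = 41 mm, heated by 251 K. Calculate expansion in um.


dL = 1.05e-05 * 41 * 251 * 1000 = 108.056 um

108.056


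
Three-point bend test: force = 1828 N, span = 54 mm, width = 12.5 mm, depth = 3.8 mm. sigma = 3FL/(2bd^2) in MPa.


sigma = 3*1828*54/(2*12.5*3.8^2) = 820.3 MPa

820.3


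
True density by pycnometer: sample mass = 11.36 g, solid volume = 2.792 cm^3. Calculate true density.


TD = 11.36 / 2.792 = 4.069 g/cm^3

4.069


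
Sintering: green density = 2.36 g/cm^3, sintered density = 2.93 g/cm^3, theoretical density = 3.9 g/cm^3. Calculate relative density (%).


Relative = 2.93 / 3.9 * 100 = 75.1%

75.1


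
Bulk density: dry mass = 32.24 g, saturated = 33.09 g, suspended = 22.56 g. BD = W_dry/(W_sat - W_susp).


BD = 32.24 / (33.09 - 22.56) = 32.24 / 10.53 = 3.062 g/cm^3

3.062


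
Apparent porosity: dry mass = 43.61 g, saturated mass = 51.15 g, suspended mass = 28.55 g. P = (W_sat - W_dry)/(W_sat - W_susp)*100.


P = (51.15 - 43.61) / (51.15 - 28.55) * 100 = 7.54 / 22.6 * 100 = 33.4%

33.4


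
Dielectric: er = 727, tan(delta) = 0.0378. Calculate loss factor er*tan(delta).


Loss = 727 * 0.0378 = 27.481

27.481


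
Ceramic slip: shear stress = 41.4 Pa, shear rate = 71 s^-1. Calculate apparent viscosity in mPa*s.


eta = tau/gamma * 1000 = 41.4/71 * 1000 = 583.1 mPa*s

583.1


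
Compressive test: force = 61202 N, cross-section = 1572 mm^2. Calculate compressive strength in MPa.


CS = 61202 / 1572 = 38.9 MPa

38.9


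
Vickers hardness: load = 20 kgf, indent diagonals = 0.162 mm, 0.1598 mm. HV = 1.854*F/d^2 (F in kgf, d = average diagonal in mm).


d_avg = (0.162+0.1598)/2 = 0.1609 mm
HV = 1.854*20/0.1609^2 = 1432

1432


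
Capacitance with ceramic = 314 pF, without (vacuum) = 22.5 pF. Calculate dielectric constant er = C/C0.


er = 314 / 22.5 = 13.96

13.96


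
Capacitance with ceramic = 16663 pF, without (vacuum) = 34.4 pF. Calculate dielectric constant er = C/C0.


er = 16663 / 34.4 = 484.39

484.39


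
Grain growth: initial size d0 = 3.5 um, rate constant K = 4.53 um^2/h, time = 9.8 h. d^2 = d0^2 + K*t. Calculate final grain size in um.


d^2 = 3.5^2 + 4.53*9.8 = 56.644
d = sqrt(56.644) = 7.53 um

7.53


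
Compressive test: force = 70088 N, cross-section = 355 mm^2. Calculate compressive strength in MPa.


CS = 70088 / 355 = 197.4 MPa

197.4


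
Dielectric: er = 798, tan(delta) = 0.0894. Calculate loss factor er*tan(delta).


Loss = 798 * 0.0894 = 71.341

71.341


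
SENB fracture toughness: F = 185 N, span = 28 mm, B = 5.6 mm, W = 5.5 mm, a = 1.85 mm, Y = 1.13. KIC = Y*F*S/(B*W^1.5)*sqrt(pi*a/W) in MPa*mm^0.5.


KIC = 1.13*185*28/(5.6*5.5^1.5)*sqrt(pi*1.85/5.5) = 83.3

83.3


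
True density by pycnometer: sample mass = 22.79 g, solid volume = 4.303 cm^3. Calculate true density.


TD = 22.79 / 4.303 = 5.296 g/cm^3

5.296


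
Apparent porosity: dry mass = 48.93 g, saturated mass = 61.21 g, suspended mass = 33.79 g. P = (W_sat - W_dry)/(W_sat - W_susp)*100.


P = (61.21 - 48.93) / (61.21 - 33.79) * 100 = 12.28 / 27.42 * 100 = 44.8%

44.8


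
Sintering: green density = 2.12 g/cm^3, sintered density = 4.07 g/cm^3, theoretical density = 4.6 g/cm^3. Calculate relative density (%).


Relative = 4.07 / 4.6 * 100 = 88.5%

88.5


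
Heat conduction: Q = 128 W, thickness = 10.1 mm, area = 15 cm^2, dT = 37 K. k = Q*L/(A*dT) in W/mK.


k = 128*10.1/1000/(15/10000*37) = 23.29 W/mK

23.29


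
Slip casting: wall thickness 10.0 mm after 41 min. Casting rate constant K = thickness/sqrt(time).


K = 10.0 / sqrt(41) = 10.0 / 6.4031 = 1.562 mm/min^0.5

1.562


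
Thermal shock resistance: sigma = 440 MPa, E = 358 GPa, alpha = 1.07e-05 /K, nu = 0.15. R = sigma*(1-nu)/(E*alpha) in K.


R = 440*(1-0.15)/(358*1000*1.07e-05) = 98 K

98


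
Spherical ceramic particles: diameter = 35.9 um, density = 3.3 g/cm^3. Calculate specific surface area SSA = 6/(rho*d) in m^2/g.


SSA = 6 / (3.3 * 35.9) = 0.051 m^2/g

0.051


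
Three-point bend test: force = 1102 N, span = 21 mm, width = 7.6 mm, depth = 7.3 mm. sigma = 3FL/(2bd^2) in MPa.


sigma = 3*1102*21/(2*7.6*7.3^2) = 85.7 MPa

85.7


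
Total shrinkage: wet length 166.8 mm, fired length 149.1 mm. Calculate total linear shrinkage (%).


TS = (166.8 - 149.1) / 166.8 * 100 = 10.61%

10.61


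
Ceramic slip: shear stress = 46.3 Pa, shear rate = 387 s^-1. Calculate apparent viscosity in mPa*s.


eta = tau/gamma * 1000 = 46.3/387 * 1000 = 119.6 mPa*s

119.6


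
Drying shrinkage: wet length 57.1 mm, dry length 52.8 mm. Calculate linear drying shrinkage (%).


DS = (57.1 - 52.8) / 57.1 * 100 = 7.53%

7.53


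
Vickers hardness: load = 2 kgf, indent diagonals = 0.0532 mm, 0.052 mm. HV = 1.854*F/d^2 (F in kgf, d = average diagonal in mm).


d_avg = (0.0532+0.052)/2 = 0.0526 mm
HV = 1.854*2/0.0526^2 = 1340

1340


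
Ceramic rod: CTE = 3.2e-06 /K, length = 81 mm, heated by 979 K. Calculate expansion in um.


dL = 3.2e-06 * 81 * 979 * 1000 = 253.757 um

253.757


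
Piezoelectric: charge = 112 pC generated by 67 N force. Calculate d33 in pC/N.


d33 = 112 / 67 = 1.7 pC/N

1.7


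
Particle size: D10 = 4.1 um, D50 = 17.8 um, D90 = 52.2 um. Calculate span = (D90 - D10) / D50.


Span = (52.2 - 4.1) / 17.8 = 48.1 / 17.8 = 2.702

2.702


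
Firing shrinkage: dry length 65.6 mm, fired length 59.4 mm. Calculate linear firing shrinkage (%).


FS = (65.6 - 59.4) / 65.6 * 100 = 9.45%

9.45


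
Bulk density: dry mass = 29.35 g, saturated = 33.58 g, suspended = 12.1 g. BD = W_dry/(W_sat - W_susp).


BD = 29.35 / (33.58 - 12.1) = 29.35 / 21.48 = 1.366 g/cm^3

1.366


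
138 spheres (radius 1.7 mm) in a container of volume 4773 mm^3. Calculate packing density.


V_sphere = 4/3*pi*1.7^3 = 20.5795 mm^3
Total V = 138*20.5795 = 2839.971 mm^3
PD = 2839.971 / 4773 = 0.595

0.595


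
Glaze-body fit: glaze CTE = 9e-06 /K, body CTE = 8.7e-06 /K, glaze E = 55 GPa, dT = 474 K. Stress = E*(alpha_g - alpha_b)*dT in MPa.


Stress = 55*1000*(9e-06 - 8.7e-06)*474 = 7.8 MPa

7.8


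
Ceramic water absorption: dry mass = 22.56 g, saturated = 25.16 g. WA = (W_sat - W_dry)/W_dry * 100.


WA = (25.16 - 22.56) / 22.56 * 100 = 11.52%

11.52


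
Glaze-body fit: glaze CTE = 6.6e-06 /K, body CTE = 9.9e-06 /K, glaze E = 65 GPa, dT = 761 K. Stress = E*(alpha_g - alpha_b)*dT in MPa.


Stress = 65*1000*(6.6e-06 - 9.9e-06)*761 = -163.2 MPa

-163.2


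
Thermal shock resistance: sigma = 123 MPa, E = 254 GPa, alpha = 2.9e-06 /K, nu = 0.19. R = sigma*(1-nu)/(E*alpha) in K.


R = 123*(1-0.19)/(254*1000*2.9e-06) = 135 K

135


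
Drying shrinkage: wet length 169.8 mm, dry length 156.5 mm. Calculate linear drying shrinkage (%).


DS = (169.8 - 156.5) / 169.8 * 100 = 7.83%

7.83


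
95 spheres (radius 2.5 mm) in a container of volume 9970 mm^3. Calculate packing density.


V_sphere = 4/3*pi*2.5^3 = 65.4498 mm^3
Total V = 95*65.4498 = 6217.731 mm^3
PD = 6217.731 / 9970 = 0.624

0.624


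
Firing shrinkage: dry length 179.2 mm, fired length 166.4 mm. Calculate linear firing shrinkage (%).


FS = (179.2 - 166.4) / 179.2 * 100 = 7.14%

7.14


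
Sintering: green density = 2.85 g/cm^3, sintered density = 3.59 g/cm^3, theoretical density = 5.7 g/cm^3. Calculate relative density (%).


Relative = 3.59 / 5.7 * 100 = 63.0%

63.0


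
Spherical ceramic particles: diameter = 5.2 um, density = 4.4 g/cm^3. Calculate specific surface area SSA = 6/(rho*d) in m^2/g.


SSA = 6 / (4.4 * 5.2) = 0.262 m^2/g

0.262


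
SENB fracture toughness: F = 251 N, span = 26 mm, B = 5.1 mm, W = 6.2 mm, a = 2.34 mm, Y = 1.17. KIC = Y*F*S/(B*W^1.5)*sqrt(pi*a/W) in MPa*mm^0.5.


KIC = 1.17*251*26/(5.1*6.2^1.5)*sqrt(pi*2.34/6.2) = 105.6

105.6


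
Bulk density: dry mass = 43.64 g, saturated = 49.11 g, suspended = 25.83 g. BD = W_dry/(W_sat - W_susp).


BD = 43.64 / (49.11 - 25.83) = 43.64 / 23.28 = 1.875 g/cm^3

1.875


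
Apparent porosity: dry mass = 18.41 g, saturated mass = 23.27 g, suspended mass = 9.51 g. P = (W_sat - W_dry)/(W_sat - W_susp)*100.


P = (23.27 - 18.41) / (23.27 - 9.51) * 100 = 4.86 / 13.76 * 100 = 35.3%

35.3


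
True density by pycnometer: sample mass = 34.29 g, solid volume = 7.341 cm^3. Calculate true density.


TD = 34.29 / 7.341 = 4.671 g/cm^3

4.671


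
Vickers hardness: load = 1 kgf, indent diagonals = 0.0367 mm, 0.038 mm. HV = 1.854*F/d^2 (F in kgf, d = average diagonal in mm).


d_avg = (0.0367+0.038)/2 = 0.03735 mm
HV = 1.854*1/0.03735^2 = 1329

1329


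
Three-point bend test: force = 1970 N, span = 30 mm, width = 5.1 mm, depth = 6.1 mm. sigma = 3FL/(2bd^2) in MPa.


sigma = 3*1970*30/(2*5.1*6.1^2) = 467.1 MPa

467.1


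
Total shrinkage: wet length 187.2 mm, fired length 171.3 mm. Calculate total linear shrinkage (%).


TS = (187.2 - 171.3) / 187.2 * 100 = 8.49%

8.49


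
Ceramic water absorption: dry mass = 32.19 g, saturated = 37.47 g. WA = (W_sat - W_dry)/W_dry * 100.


WA = (37.47 - 32.19) / 32.19 * 100 = 16.4%

16.4


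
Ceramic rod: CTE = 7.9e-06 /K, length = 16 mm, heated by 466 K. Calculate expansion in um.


dL = 7.9e-06 * 16 * 466 * 1000 = 58.902 um

58.902


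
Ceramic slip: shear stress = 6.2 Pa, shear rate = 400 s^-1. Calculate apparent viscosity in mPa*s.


eta = tau/gamma * 1000 = 6.2/400 * 1000 = 15.5 mPa*s

15.5


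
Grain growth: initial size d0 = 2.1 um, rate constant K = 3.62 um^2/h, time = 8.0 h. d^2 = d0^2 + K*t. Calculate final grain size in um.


d^2 = 2.1^2 + 3.62*8.0 = 33.37
d = sqrt(33.37) = 5.78 um

5.78


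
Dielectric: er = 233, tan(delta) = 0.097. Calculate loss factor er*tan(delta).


Loss = 233 * 0.097 = 22.601

22.601


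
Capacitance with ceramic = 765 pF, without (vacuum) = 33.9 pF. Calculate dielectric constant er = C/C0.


er = 765 / 33.9 = 22.57

22.57
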